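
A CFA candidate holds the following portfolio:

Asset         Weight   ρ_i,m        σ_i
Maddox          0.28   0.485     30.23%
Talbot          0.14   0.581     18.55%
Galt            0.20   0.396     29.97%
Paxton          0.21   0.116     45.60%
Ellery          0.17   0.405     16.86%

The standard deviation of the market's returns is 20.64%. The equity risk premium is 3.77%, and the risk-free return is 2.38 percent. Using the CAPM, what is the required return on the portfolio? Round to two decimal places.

4.25%

β_Maddox = 0.485 × 30.23% / 20.64% = 0.7103
β_Talbot = 0.581 × 18.55% / 20.64% = 0.5222
β_Galt = 0.396 × 29.97% / 20.64% = 0.5750
β_Paxton = 0.116 × 45.60% / 20.64% = 0.2563
β_Ellery = 0.405 × 16.86% / 20.64% = 0.3308
β_P = Σ w_i β_i = 0.28×0.7103 + 0.14×0.5222 + 0.20×0.5750 + 0.21×0.2563 + 0.17×0.3308 = 0.4971
E(R_P) = R_f + β_P × MRP = 2.38% + 0.4971 × 3.77% = 4.25%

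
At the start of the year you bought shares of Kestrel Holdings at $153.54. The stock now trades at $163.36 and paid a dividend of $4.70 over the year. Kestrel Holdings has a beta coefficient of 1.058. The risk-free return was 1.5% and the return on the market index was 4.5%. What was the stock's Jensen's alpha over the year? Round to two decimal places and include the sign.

+4.78%

Realised HPR = (P1 + D1 − P0) / P0 = (163.36 + 4.70 − 153.54) / 153.54 = 14.52 / 153.54 = 9.4568%
MRP = 4.5% − 1.5% = 3.00%
CAPM required = R_f + β·MRP = 1.5% + 1.058 × 3.0% = 4.6740%
α = realised − required = 9.4568% − 4.6740% = +4.78%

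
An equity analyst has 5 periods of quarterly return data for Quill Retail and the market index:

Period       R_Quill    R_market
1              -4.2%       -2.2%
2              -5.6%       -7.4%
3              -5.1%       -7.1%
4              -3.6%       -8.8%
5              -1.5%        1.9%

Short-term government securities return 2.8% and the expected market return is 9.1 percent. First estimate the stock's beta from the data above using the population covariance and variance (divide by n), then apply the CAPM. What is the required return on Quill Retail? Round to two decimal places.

Mean R_i = (-4.2 − 5.6 − 5.1 − 3.6 − 1.5) / 5 = -4.0000%
Mean R_m = (-2.2 − 7.4 − 7.1 − 8.8 + 1.9) / 5 = -4.7200%
Σ(R_i − R̄_i)(R_m − R̄_m) = 21.3200  ⇒  Cov = 21.3200 / 5 = 4.2640
Σ(R_m − R̄_m)² = 79.6680  ⇒  Var(R_m) = 79.6680 / 5 = 15.9336
β = Cov / Var(R_m) = 4.2640 / 15.9336 = 0.2676
MRP = 9.1% − 2.8% = 6.30%
E(R) = R_f + β × MRP = 2.8% + 0.2676 × 6.3% = 4.49%

4.49%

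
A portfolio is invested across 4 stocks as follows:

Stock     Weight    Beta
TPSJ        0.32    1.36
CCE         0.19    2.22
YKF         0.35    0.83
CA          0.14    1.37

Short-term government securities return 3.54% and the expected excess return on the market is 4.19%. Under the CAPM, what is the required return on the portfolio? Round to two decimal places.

9.15%

β_P = Σ w_i β_i = 0.32×1.36 + 0.19×2.22 + 0.35×0.83 + 0.14×1.37 = 1.3393
E(R_P) = R_f + β_P × MRP = 3.54% + 1.3393 × 4.19% = 9.15%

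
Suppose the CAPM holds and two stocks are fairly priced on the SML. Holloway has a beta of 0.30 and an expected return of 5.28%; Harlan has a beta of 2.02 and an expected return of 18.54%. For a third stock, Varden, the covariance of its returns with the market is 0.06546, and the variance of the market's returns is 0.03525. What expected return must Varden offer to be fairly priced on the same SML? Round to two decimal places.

17.28%

MRP = (18.54% − 5.28%) / (2.02 − 0.30) = 7.7093%
R_f = 5.28% − 0.30 × 7.7093% = 2.9672%
β_Varden = Cov / Var(R_m) = 0.06546 / 0.03525 = 1.8570
E(R_Varden) = R_f + β × MRP = 2.9672% + 1.8570 × 7.7093% = 17.28%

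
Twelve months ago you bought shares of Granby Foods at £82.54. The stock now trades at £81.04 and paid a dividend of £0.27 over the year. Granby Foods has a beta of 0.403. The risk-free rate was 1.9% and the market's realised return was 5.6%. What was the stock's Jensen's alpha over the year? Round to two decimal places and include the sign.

-4.88%

Realised HPR = (P1 + D1 − P0) / P0 = (81.04 + 0.27 − 82.54) / 82.54 = -1.23 / 82.54 = -1.4902%
MRP = 5.6% − 1.9% = 3.70%
CAPM required = R_f + β·MRP = 1.9% + 0.403 × 3.7% = 3.3911%
α = realised − required = -1.4902% − 3.3911% = -4.88%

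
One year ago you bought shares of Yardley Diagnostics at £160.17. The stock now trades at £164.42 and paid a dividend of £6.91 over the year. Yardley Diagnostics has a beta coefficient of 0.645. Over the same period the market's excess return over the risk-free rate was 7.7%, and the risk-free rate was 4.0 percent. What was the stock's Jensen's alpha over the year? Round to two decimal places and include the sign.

-2.00%

Realised HPR = (P1 + D1 − P0) / P0 = (164.42 + 6.91 − 160.17) / 160.17 = 11.16 / 160.17 = 6.9676%
CAPM required = R_f + β·MRP = 4.0% + 0.645 × 7.7% = 8.9665%
α = realised − required = 6.9676% − 8.9665% = -2.00%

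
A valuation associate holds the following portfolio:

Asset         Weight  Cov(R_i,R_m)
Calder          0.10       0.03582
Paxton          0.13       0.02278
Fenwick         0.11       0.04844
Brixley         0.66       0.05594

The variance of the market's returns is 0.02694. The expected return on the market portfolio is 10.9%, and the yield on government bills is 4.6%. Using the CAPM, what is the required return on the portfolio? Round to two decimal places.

16.01%

β_Calder = 0.03582 / 0.02694 = 1.3296
β_Paxton = 0.02278 / 0.02694 = 0.8456
β_Fenwick = 0.04844 / 0.02694 = 1.7981
β_Brixley = 0.05594 / 0.02694 = 2.0765
β_P = Σ w_i β_i = 0.10×1.3296 + 0.13×0.8456 + 0.11×1.7981 + 0.66×2.0765 = 1.8112
MRP = 10.9% − 4.6% = 6.30%
E(R_P) = R_f + β_P × MRP = 4.6% + 1.8112 × 6.3% = 16.01%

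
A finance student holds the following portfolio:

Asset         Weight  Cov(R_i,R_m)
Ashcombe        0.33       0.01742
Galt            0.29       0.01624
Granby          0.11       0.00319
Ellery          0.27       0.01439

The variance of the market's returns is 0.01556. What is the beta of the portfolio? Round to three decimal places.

0.944

β_Ashcombe = 0.01742 / 0.01556 = 1.1195
β_Galt = 0.01624 / 0.01556 = 1.0437
β_Granby = 0.00319 / 0.01556 = 0.2050
β_Ellery = 0.01439 / 0.01556 = 0.9248
β_P = Σ w_i β_i = 0.33×1.1195 + 0.29×1.0437 + 0.11×0.2050 + 0.27×0.9248 = 0.9444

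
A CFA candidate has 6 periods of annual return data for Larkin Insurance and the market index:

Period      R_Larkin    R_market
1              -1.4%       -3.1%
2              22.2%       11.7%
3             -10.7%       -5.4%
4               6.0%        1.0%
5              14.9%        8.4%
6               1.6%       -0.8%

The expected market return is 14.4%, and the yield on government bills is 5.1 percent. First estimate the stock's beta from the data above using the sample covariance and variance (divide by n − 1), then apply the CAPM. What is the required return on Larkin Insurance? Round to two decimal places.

Mean R_i = (-1.4 + 22.2 − 10.7 + 6.0 + 14.9 + 1.6) / 6 = 5.4333%
Mean R_m = (-3.1 + 11.7 − 5.4 + 1.0 + 8.4 − 0.8) / 6 = 1.9667%
Σ(R_i − R̄_i)(R_m − R̄_m) = 387.6267  ⇒  Cov = 387.6267 / 5 = 77.5253
Σ(R_m − R̄_m)² = 224.6533  ⇒  Var(R_m) = 224.6533 / 5 = 44.9307
β = Cov / Var(R_m) = 77.5253 / 44.9307 = 1.7254
MRP = 14.4% − 5.1% = 9.30%
E(R) = R_f + β × MRP = 5.1% + 1.7254 × 9.3% = 21.15%

21.15%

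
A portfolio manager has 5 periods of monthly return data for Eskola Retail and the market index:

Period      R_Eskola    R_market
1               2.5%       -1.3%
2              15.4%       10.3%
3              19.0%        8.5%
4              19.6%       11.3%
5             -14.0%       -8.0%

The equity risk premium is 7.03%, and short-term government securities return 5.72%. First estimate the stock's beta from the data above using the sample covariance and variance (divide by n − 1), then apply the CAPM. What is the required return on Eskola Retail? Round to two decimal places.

Mean R_i = (2.5 + 15.4 + 19.0 + 19.6 − 14.0) / 5 = 8.5000%
Mean R_m = (-1.3 + 10.3 + 8.5 + 11.3 − 8.0) / 5 = 4.1600%
Σ(R_i − R̄_i)(R_m − R̄_m) = 473.5500  ⇒  Cov = 473.5500 / 4 = 118.3875
Σ(R_m − R̄_m)² = 285.1920  ⇒  Var(R_m) = 285.1920 / 4 = 71.2980
β = Cov / Var(R_m) = 118.3875 / 71.2980 = 1.6605
E(R) = R_f + β × MRP = 5.72% + 1.6605 × 7.03% = 17.39%

17.39%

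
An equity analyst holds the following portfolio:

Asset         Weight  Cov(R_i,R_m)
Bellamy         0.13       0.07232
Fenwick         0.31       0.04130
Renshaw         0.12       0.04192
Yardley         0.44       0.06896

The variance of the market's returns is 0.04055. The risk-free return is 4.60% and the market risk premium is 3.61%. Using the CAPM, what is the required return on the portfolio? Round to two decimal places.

9.73%

β_Bellamy = 0.07232 / 0.04055 = 1.7835
β_Fenwick = 0.04130 / 0.04055 = 1.0185
β_Renshaw = 0.04192 / 0.04055 = 1.0338
β_Yardley = 0.06896 / 0.04055 = 1.7006
β_P = Σ w_i β_i = 0.13×1.7835 + 0.31×1.0185 + 0.12×1.0338 + 0.44×1.7006 = 1.4199
E(R_P) = R_f + β_P × MRP = 4.60% + 1.4199 × 3.61% = 9.73%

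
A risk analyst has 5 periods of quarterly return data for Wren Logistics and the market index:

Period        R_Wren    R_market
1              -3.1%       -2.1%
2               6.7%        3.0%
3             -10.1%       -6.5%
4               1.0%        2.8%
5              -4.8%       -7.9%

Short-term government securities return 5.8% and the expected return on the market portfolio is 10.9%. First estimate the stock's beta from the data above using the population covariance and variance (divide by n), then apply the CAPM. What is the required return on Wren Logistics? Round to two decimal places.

Mean R_i = (-3.1 + 6.7 − 10.1 + 1.0 − 4.8) / 5 = -2.0600%
Mean R_m = (-2.1 + 3.0 − 6.5 + 2.8 − 7.9) / 5 = -2.1400%
Σ(R_i − R̄_i)(R_m − R̄_m) = 110.9380  ⇒  Cov = 110.9380 / 5 = 22.1876
Σ(R_m − R̄_m)² = 103.0120  ⇒  Var(R_m) = 103.0120 / 5 = 20.6024
β = Cov / Var(R_m) = 22.1876 / 20.6024 = 1.0769
MRP = 10.9% − 5.8% = 5.10%
E(R) = R_f + β × MRP = 5.8% + 1.0769 × 5.1% = 11.29%

11.29%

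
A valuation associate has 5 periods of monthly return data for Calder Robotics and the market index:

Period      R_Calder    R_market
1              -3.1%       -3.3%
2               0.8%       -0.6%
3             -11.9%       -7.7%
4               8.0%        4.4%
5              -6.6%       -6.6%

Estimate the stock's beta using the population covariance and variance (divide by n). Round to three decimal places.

1.518

Mean R_i = (-3.1 + 0.8 − 11.9 + 8.0 − 6.6) / 5 = -2.5600%
Mean R_m = (-3.3 − 0.6 − 7.7 + 4.4 − 6.6) / 5 = -2.7600%
Σ(R_i − R̄_i)(R_m − R̄_m) = 144.8120  ⇒  Cov = 144.8120 / 5 = 28.9624
Σ(R_m − R̄_m)² = 95.3720  ⇒  Var(R_m) = 95.3720 / 5 = 19.0744
β = Cov / Var(R_m) = 28.9624 / 19.0744 = 1.5184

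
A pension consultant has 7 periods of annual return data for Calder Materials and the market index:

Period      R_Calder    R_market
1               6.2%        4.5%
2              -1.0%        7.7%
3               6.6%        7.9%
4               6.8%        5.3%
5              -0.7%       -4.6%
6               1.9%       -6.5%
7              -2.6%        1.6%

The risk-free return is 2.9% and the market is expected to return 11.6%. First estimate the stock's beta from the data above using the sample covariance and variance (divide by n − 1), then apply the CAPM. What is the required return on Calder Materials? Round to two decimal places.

Mean R_i = (6.2 − 1.0 + 6.6 + 6.8 − 0.7 + 1.9 − 2.6) / 7 = 2.4571%
Mean R_m = (4.5 + 7.7 + 7.9 + 5.3 − 4.6 − 6.5 + 1.6) / 7 = 2.2714%
Σ(R_i − R̄_i)(R_m − R̄_m) = 56.0214  ⇒  Cov = 56.0214 / 6 = 9.3369
Σ(R_m − R̄_m)² = 199.8943  ⇒  Var(R_m) = 199.8943 / 6 = 33.3157
β = Cov / Var(R_m) = 9.3369 / 33.3157 = 0.2803
MRP = 11.6% − 2.9% = 8.70%
E(R) = R_f + β × MRP = 2.9% + 0.2803 × 8.7% = 5.34%

5.34%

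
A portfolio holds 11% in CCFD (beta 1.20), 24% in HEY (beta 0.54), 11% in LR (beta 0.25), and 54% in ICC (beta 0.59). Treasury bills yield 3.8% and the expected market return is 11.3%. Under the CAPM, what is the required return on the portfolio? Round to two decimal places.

β_P = Σ w_i β_i = 0.11×1.20 + 0.24×0.54 + 0.11×0.25 + 0.54×0.59 = 0.6077
MRP = 11.3% − 3.8% = 7.50%
E(R_P) = R_f + β_P × MRP = 3.8% + 0.6077 × 7.5% = 8.36%

8.36%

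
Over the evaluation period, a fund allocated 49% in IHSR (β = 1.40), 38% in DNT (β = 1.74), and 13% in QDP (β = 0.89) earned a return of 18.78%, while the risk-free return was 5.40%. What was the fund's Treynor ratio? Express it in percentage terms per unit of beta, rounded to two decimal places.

β_P = 0.49×1.40 + 0.38×1.74 + 0.13×0.89 = 1.4629
Treynor = (R_P − R_f) / β_P = (18.78% − 5.40%) / 1.4629 = 13.38% / 1.4629 = 9.15%

9.15%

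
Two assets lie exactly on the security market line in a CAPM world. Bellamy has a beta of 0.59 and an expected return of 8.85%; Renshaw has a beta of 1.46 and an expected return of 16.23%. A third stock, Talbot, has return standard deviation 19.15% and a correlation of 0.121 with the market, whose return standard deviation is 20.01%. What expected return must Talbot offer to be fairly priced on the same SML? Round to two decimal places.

4.83%

MRP = (16.23% − 8.85%) / (1.46 − 0.59) = 8.4828%
R_f = 8.85% − 0.59 × 8.4828% = 3.8451%
β_Talbot = ρ·σ_i/σ_m = 0.121 × 19.15 / 20.01 = 0.1158
E(R_Talbot) = R_f + β × MRP = 3.8451% + 0.1158 × 8.4828% = 4.83%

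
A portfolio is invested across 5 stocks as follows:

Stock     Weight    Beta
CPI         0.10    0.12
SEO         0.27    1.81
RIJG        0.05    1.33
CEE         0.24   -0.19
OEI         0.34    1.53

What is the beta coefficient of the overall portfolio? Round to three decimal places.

β_P = Σ w_i β_i = 0.10×0.12 + 0.27×1.81 + 0.05×1.33 + 0.24×-0.19 + 0.34×1.53 = 1.0418

1.042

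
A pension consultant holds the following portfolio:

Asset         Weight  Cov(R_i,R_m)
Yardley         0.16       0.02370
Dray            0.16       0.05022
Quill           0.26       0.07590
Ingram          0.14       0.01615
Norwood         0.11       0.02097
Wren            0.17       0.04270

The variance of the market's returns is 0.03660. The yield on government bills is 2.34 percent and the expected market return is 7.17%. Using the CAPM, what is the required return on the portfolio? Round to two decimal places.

β_Yardley = 0.02370 / 0.03660 = 0.6475
β_Dray = 0.05022 / 0.03660 = 1.3721
β_Quill = 0.07590 / 0.03660 = 2.0738
β_Ingram = 0.01615 / 0.03660 = 0.4413
β_Norwood = 0.02097 / 0.03660 = 0.5730
β_Wren = 0.04270 / 0.03660 = 1.1667
β_P = Σ w_i β_i = 0.16×0.6475 + 0.16×1.3721 + 0.26×2.0738 + 0.14×0.4413 + 0.11×0.5730 + 0.17×1.1667 = 1.1855
MRP = 7.17% − 2.34% = 4.83%
E(R_P) = R_f + β_P × MRP = 2.34% + 1.1855 × 4.83% = 8.07%

8.07%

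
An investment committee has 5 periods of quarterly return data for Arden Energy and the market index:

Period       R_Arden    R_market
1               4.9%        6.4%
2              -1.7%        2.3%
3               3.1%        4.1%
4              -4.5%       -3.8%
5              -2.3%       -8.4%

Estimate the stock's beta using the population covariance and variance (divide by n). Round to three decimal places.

0.518

Mean R_i = (4.9 − 1.7 + 3.1 − 4.5 − 2.3) / 5 = -0.1000%
Mean R_m = (6.4 + 2.3 + 4.1 − 3.8 − 8.4) / 5 = 0.1200%
Σ(R_i − R̄_i)(R_m − R̄_m) = 76.6400  ⇒  Cov = 76.6400 / 5 = 15.3280
Σ(R_m − R̄_m)² = 147.9880  ⇒  Var(R_m) = 147.9880 / 5 = 29.5976
β = Cov / Var(R_m) = 15.3280 / 29.5976 = 0.5179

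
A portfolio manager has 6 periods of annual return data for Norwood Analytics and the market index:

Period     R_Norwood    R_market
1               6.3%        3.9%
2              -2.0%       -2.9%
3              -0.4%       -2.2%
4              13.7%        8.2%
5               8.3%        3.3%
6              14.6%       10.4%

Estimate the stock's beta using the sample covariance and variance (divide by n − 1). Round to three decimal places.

Mean R_i = (6.3 − 2.0 − 0.4 + 13.7 + 8.3 + 14.6) / 6 = 6.7500%
Mean R_m = (3.9 − 2.9 − 2.2 + 8.2 + 3.3 + 10.4) / 6 = 3.4500%
Σ(R_i − R̄_i)(R_m − R̄_m) = 183.0950  ⇒  Cov = 183.0950 / 5 = 36.6190
Σ(R_m − R̄_m)² = 143.3350  ⇒  Var(R_m) = 143.3350 / 5 = 28.6670
β = Cov / Var(R_m) = 36.6190 / 28.6670 = 1.2774

1.277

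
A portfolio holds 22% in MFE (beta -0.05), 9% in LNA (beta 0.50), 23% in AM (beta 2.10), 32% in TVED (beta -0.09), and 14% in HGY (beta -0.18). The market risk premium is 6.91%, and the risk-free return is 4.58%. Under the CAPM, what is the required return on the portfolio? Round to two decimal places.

7.78%

β_P = Σ w_i β_i = 0.22×-0.05 + 0.09×0.50 + 0.23×2.10 + 0.32×-0.09 + 0.14×-0.18 = 0.4630
E(R_P) = R_f + β_P × MRP = 4.58% + 0.4630 × 6.91% = 7.78%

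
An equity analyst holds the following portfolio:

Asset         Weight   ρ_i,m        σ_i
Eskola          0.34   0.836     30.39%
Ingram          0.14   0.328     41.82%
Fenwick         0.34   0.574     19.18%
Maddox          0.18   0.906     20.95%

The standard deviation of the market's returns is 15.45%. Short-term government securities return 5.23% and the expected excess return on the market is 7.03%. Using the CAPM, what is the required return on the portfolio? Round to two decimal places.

13.29%

β_Eskola = 0.836 × 30.39% / 15.45% = 1.6444
β_Ingram = 0.328 × 41.82% / 15.45% = 0.8878
β_Fenwick = 0.574 × 19.18% / 15.45% = 0.7126
β_Maddox = 0.906 × 20.95% / 15.45% = 1.2285
β_P = Σ w_i β_i = 0.34×1.6444 + 0.14×0.8878 + 0.34×0.7126 + 0.18×1.2285 = 1.1468
E(R_P) = R_f + β_P × MRP = 5.23% + 1.1468 × 7.03% = 13.29%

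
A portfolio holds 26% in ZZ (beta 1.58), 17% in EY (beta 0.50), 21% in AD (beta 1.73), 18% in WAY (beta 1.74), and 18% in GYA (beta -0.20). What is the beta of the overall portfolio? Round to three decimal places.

β_P = Σ w_i β_i = 0.26×1.58 + 0.17×0.50 + 0.21×1.73 + 0.18×1.74 + 0.18×-0.20 = 1.1363

1.136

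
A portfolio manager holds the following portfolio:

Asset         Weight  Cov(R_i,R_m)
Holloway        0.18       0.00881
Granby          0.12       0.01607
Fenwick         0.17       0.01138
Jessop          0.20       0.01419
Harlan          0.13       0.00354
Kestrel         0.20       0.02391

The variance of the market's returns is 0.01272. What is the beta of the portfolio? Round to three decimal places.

β_Holloway = 0.00881 / 0.01272 = 0.6926
β_Granby = 0.01607 / 0.01272 = 1.2634
β_Fenwick = 0.01138 / 0.01272 = 0.8947
β_Jessop = 0.01419 / 0.01272 = 1.1156
β_Harlan = 0.00354 / 0.01272 = 0.2783
β_Kestrel = 0.02391 / 0.01272 = 1.8797
β_P = Σ w_i β_i = 0.18×0.6926 + 0.12×1.2634 + 0.17×0.8947 + 0.20×1.1156 + 0.13×0.2783 + 0.20×1.8797 = 1.0636

1.064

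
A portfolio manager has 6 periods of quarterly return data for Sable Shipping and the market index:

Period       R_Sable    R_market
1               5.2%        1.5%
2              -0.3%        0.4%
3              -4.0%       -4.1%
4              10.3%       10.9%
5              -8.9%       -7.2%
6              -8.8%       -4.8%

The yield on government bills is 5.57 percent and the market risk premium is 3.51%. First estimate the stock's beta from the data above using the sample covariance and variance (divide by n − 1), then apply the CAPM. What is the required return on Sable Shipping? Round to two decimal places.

Mean R_i = (5.2 − 0.3 − 4.0 + 10.3 − 8.9 − 8.8) / 6 = -1.0833%
Mean R_m = (1.5 + 0.4 − 4.1 + 10.9 − 7.2 − 4.8) / 6 = -0.5500%
Σ(R_i − R̄_i)(R_m − R̄_m) = 239.0950  ⇒  Cov = 239.0950 / 5 = 47.8190
Σ(R_m − R̄_m)² = 211.0950  ⇒  Var(R_m) = 211.0950 / 5 = 42.2190
β = Cov / Var(R_m) = 47.8190 / 42.2190 = 1.1326
E(R) = R_f + β × MRP = 5.57% + 1.1326 × 3.51% = 9.55%

9.55%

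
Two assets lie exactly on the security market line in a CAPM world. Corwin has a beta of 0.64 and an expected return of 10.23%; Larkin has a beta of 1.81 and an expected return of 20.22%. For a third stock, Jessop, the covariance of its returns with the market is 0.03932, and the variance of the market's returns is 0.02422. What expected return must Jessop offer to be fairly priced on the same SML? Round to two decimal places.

18.63%

MRP = (20.22% − 10.23%) / (1.81 − 0.64) = 8.5385%
R_f = 10.23% − 0.64 × 8.5385% = 4.7654%
β_Jessop = Cov / Var(R_m) = 0.03932 / 0.02422 = 1.6235
E(R_Jessop) = R_f + β × MRP = 4.7654% + 1.6235 × 8.5385% = 18.63%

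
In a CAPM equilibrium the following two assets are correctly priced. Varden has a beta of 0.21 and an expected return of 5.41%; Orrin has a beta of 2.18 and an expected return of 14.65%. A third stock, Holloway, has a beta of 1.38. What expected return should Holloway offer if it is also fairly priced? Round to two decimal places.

10.90%

MRP (SML slope) = (14.65% − 5.41%) / (2.18 − 0.21) = 9.24% / 1.97 = 4.6904%
R_f (intercept) = 5.41% − 0.21 × 4.6904% = 4.4250%
E(R_Holloway) = R_f + β × MRP = 4.4250% + 1.38 × 4.6904% = 10.90%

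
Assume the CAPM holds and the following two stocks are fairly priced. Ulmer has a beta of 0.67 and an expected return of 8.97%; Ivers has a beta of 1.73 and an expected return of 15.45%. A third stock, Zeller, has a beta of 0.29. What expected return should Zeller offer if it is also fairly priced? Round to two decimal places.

MRP (SML slope) = (15.45% − 8.97%) / (1.73 − 0.67) = 6.48% / 1.06 = 6.1132%
R_f (intercept) = 8.97% − 0.67 × 6.1132% = 4.8742%
E(R_Zeller) = R_f + β × MRP = 4.8742% + 0.29 × 6.1132% = 6.65%

6.65%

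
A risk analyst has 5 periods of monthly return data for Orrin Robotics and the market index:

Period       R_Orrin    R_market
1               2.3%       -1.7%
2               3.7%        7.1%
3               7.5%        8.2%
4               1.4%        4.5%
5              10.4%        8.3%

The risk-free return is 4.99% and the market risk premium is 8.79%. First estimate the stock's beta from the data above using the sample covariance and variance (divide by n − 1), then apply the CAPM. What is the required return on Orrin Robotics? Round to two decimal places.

Mean R_i = (2.3 + 3.7 + 7.5 + 1.4 + 10.4) / 5 = 5.0600%
Mean R_m = (-1.7 + 7.1 + 8.2 + 4.5 + 8.3) / 5 = 5.2800%
Σ(R_i − R̄_i)(R_m − R̄_m) = 42.8960  ⇒  Cov = 42.8960 / 4 = 10.7240
Σ(R_m − R̄_m)² = 70.2880  ⇒  Var(R_m) = 70.2880 / 4 = 17.5720
β = Cov / Var(R_m) = 10.7240 / 17.5720 = 0.6103
E(R) = R_f + β × MRP = 4.99% + 0.6103 × 8.79% = 10.35%

10.35%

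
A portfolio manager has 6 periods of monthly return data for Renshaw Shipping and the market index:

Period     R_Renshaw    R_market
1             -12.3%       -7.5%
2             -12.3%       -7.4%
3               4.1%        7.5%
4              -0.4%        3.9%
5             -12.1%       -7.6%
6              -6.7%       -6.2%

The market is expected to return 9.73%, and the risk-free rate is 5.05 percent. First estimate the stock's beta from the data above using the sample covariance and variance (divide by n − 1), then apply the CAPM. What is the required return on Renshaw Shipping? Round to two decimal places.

9.79%

Mean R_i = (-12.3 − 12.3 + 4.1 − 0.4 − 12.1 − 6.7) / 6 = -6.6167%
Mean R_m = (-7.5 − 7.4 + 7.5 + 3.9 − 7.6 − 6.2) / 6 = -2.8833%
Σ(R_i − R̄_i)(R_m − R̄_m) = 231.4917  ⇒  Cov = 231.4917 / 5 = 46.2983
Σ(R_m − R̄_m)² = 228.7883  ⇒  Var(R_m) = 228.7883 / 5 = 45.7577
β = Cov / Var(R_m) = 46.2983 / 45.7577 = 1.0118
MRP = 9.73% − 5.05% = 4.68%
E(R) = R_f + β × MRP = 5.05% + 1.0118 × 4.68% = 9.79%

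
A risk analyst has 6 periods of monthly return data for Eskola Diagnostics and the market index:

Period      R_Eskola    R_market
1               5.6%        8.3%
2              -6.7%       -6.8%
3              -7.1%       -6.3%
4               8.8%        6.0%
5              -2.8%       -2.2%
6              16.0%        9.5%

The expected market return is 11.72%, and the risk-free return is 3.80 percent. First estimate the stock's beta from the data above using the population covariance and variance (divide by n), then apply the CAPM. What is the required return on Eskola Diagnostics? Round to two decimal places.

Mean R_i = (5.6 − 6.7 − 7.1 + 8.8 − 2.8 + 16.0) / 6 = 2.3000%
Mean R_m = (8.3 − 6.8 − 6.3 + 6.0 − 2.2 + 9.5) / 6 = 1.4167%
Σ(R_i − R̄_i)(R_m − R̄_m) = 328.1800  ⇒  Cov = 328.1800 / 6 = 54.6967
Σ(R_m − R̄_m)² = 273.8683  ⇒  Var(R_m) = 273.8683 / 6 = 45.6447
β = Cov / Var(R_m) = 54.6967 / 45.6447 = 1.1983
MRP = 11.72% − 3.80% = 7.92%
E(R) = R_f + β × MRP = 3.80% + 1.1983 × 7.92% = 13.29%

13.29%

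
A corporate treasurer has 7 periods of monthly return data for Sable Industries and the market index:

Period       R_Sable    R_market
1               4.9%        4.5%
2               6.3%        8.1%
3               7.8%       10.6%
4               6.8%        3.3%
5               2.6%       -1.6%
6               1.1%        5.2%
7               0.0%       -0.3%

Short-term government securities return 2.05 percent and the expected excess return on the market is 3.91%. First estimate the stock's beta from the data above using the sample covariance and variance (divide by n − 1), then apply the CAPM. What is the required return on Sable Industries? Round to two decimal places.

Mean R_i = (4.9 + 6.3 + 7.8 + 6.8 + 2.6 + 1.1 + 0.0) / 7 = 4.2143%
Mean R_m = (4.5 + 8.1 + 10.6 + 3.3 − 1.6 + 5.2 − 0.3) / 7 = 4.2571%
Σ(R_i − R̄_i)(R_m − R̄_m) = 54.1743  ⇒  Cov = 54.1743 / 6 = 9.0291
Σ(R_m − R̄_m)² = 111.9371  ⇒  Var(R_m) = 111.9371 / 6 = 18.6562
β = Cov / Var(R_m) = 9.0291 / 18.6562 = 0.4840
E(R) = R_f + β × MRP = 2.05% + 0.4840 × 3.91% = 3.94%

3.94%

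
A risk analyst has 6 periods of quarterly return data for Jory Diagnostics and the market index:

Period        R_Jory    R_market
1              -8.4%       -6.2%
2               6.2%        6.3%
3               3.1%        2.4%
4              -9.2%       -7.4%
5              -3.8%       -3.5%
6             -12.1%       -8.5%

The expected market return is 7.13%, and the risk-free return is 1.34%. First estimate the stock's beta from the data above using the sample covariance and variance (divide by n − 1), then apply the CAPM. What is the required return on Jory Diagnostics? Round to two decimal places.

8.42%

Mean R_i = (-8.4 + 6.2 + 3.1 − 9.2 − 3.8 − 12.1) / 6 = -4.0333%
Mean R_m = (-6.2 + 6.3 + 2.4 − 7.4 − 3.5 − 8.5) / 6 = -2.8167%
Σ(R_i − R̄_i)(R_m − R̄_m) = 214.6467  ⇒  Cov = 214.6467 / 5 = 42.9293
Σ(R_m − R̄_m)² = 175.5483  ⇒  Var(R_m) = 175.5483 / 5 = 35.1097
β = Cov / Var(R_m) = 42.9293 / 35.1097 = 1.2227
MRP = 7.13% − 1.34% = 5.79%
E(R) = R_f + β × MRP = 1.34% + 1.2227 × 5.79% = 8.42%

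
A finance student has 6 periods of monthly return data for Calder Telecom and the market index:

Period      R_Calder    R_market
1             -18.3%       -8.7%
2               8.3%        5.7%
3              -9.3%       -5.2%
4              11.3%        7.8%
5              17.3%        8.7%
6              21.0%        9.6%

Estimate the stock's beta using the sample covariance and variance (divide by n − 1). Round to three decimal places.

1.948

Mean R_i = (-18.3 + 8.3 − 9.3 + 11.3 + 17.3 + 21.0) / 6 = 5.0500%
Mean R_m = (-8.7 + 5.7 − 5.2 + 7.8 + 8.7 + 9.6) / 6 = 2.9833%
Σ(R_i − R̄_i)(R_m − R̄_m) = 604.7350  ⇒  Cov = 604.7350 / 5 = 120.9470
Σ(R_m − R̄_m)² = 310.5083  ⇒  Var(R_m) = 310.5083 / 5 = 62.1017
β = Cov / Var(R_m) = 120.9470 / 62.1017 = 1.9476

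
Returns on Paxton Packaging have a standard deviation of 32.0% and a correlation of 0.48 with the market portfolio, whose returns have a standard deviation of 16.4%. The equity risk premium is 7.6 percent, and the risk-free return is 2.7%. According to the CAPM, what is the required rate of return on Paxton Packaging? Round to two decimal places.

β = ρ × σ_i / σ_m = 0.48 × 32.0% / 16.4% = 0.9366
E(R) = 2.7% + 0.9366 × 7.6% = 9.82%

9.82%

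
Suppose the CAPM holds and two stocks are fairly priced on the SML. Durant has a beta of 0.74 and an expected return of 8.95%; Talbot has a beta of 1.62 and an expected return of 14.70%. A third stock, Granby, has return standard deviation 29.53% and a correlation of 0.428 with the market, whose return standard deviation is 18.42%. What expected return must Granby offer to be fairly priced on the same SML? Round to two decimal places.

MRP = (14.70% − 8.95%) / (1.62 − 0.74) = 6.5341%
R_f = 8.95% − 0.74 × 6.5341% = 4.1148%
β_Granby = ρ·σ_i/σ_m = 0.428 × 29.53 / 18.42 = 0.6861
E(R_Granby) = R_f + β × MRP = 4.1148% + 0.6861 × 6.5341% = 8.60%

8.60%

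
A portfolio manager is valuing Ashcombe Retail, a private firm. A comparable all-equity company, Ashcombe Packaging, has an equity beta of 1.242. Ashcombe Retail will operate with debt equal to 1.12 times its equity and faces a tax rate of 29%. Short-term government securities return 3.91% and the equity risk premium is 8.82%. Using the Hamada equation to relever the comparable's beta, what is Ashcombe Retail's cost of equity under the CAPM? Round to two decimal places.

23.58%

β_L = β_U × [1 + (1 − t)(D/E)] = 1.242 × [1 + (1 − 0.29) × 1.12]
    = 1.242 × [1 + 0.71 × 1.12] = 1.242 × 1.7952 = 2.2296
E(R) = R_f + β_L × MRP = 3.91% + 2.2296 × 8.82% = 23.58%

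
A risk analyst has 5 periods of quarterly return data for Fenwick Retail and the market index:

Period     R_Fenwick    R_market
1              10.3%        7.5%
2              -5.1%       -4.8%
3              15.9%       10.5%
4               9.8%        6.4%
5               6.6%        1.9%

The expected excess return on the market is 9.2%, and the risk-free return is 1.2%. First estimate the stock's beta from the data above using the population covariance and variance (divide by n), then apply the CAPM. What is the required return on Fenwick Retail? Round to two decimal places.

13.06%

Mean R_i = (10.3 − 5.1 + 15.9 + 9.8 + 6.6) / 5 = 7.5000%
Mean R_m = (7.5 − 4.8 + 10.5 + 6.4 + 1.9) / 5 = 4.3000%
Σ(R_i − R̄_i)(R_m − R̄_m) = 182.6900  ⇒  Cov = 182.6900 / 5 = 36.5380
Σ(R_m − R̄_m)² = 141.6600  ⇒  Var(R_m) = 141.6600 / 5 = 28.3320
β = Cov / Var(R_m) = 36.5380 / 28.3320 = 1.2896
E(R) = R_f + β × MRP = 1.2% + 1.2896 × 9.2% = 13.06%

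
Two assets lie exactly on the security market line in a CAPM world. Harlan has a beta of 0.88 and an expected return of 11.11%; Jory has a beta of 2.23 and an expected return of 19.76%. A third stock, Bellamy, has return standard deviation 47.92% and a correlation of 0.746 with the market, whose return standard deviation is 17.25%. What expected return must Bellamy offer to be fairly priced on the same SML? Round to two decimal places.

MRP = (19.76% − 11.11%) / (2.23 − 0.88) = 6.4074%
R_f = 11.11% − 0.88 × 6.4074% = 5.4715%
β_Bellamy = ρ·σ_i/σ_m = 0.746 × 47.92 / 17.25 = 2.0724
E(R_Bellamy) = R_f + β × MRP = 5.4715% + 2.0724 × 6.4074% = 18.75%

18.75%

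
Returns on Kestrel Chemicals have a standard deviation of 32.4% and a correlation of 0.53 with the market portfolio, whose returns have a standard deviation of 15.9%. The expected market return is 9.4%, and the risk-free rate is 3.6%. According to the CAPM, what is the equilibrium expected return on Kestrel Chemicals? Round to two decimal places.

9.86%

β = ρ × σ_i / σ_m = 0.53 × 32.4% / 15.9% = 1.0800
MRP = 9.4% − 3.6% = 5.80%
E(R) = 3.6% + 1.0800 × 5.8% = 9.86%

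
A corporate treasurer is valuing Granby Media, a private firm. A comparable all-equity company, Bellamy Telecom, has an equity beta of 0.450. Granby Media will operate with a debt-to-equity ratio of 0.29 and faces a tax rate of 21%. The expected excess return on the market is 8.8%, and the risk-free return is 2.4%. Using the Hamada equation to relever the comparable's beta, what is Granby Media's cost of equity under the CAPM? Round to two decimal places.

β_L = β_U × [1 + (1 − t)(D/E)] = 0.450 × [1 + (1 − 0.21) × 0.29]
    = 0.450 × [1 + 0.79 × 0.29] = 0.450 × 1.2291 = 0.5531
E(R) = R_f + β_L × MRP = 2.4% + 0.5531 × 8.8% = 7.27%

7.27%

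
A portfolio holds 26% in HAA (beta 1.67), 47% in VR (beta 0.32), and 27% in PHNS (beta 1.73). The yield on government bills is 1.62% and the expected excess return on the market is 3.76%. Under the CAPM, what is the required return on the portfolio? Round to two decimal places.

β_P = Σ w_i β_i = 0.26×1.67 + 0.47×0.32 + 0.27×1.73 = 1.0517
E(R_P) = R_f + β_P × MRP = 1.62% + 1.0517 × 3.76% = 5.57%

5.57%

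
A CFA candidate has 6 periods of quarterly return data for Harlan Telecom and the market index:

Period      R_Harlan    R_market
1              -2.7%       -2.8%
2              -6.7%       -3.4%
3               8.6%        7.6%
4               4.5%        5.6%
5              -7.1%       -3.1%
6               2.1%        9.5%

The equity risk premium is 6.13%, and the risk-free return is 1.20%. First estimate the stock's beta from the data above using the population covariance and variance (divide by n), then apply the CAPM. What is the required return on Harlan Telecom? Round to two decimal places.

6.89%

Mean R_i = (-2.7 − 6.7 + 8.6 + 4.5 − 7.1 + 2.1) / 6 = -0.2167%
Mean R_m = (-2.8 − 3.4 + 7.6 + 5.6 − 3.1 + 9.5) / 6 = 2.2333%
Σ(R_i − R̄_i)(R_m − R̄_m) = 165.7633  ⇒  Cov = 165.7633 / 6 = 27.6272
Σ(R_m − R̄_m)² = 178.4533  ⇒  Var(R_m) = 178.4533 / 6 = 29.7422
β = Cov / Var(R_m) = 27.6272 / 29.7422 = 0.9289
E(R) = R_f + β × MRP = 1.20% + 0.9289 × 6.13% = 6.89%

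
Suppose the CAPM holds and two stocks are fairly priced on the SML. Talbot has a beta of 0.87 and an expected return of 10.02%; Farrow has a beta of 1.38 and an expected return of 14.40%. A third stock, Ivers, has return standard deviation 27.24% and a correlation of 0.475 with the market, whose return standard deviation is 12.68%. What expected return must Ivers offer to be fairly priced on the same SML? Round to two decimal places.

MRP = (14.40% − 10.02%) / (1.38 − 0.87) = 8.5882%
R_f = 10.02% − 0.87 × 8.5882% = 2.5483%
β_Ivers = ρ·σ_i/σ_m = 0.475 × 27.24 / 12.68 = 1.0204
E(R_Ivers) = R_f + β × MRP = 2.5483% + 1.0204 × 8.5882% = 11.31%

11.31%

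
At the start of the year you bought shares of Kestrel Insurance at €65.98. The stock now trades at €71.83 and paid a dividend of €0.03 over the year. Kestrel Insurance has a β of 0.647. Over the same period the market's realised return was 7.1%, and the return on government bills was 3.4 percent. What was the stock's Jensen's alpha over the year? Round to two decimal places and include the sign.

+3.12%

Realised HPR = (P1 + D1 − P0) / P0 = (71.83 + 0.03 − 65.98) / 65.98 = 5.88 / 65.98 = 8.9118%
MRP = 7.1% − 3.4% = 3.70%
CAPM required = R_f + β·MRP = 3.4% + 0.647 × 3.7% = 5.7939%
α = realised − required = 8.9118% − 5.7939% = +3.12%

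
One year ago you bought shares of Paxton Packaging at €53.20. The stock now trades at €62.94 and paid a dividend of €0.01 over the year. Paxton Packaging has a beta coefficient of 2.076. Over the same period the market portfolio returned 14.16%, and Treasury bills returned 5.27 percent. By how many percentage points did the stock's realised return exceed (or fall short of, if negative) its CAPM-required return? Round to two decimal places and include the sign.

Realised HPR = (P1 + D1 − P0) / P0 = (62.94 + 0.01 − 53.20) / 53.20 = 9.75 / 53.20 = 18.3271%
MRP = 14.16% − 5.27% = 8.89%
CAPM required = R_f + β·MRP = 5.27% + 2.076 × 8.89% = 23.72564%
α = realised − required = 18.3271% − 23.72564% = -5.40%

-5.40%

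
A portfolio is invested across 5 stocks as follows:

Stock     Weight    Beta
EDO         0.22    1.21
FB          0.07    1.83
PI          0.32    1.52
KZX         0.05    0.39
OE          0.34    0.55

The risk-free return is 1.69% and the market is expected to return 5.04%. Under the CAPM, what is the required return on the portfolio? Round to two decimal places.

5.33%

β_P = Σ w_i β_i = 0.22×1.21 + 0.07×1.83 + 0.32×1.52 + 0.05×0.39 + 0.34×0.55 = 1.0872
MRP = 5.04% − 1.69% = 3.35%
E(R_P) = R_f + β_P × MRP = 1.69% + 1.0872 × 3.35% = 5.33%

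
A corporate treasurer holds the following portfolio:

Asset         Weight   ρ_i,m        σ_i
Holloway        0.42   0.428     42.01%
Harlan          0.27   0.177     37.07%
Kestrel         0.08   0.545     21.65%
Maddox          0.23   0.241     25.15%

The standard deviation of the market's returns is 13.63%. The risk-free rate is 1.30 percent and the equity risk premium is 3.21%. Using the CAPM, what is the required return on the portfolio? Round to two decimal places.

4.05%

β_Holloway = 0.428 × 42.01% / 13.63% = 1.3192
β_Harlan = 0.177 × 37.07% / 13.63% = 0.4814
β_Kestrel = 0.545 × 21.65% / 13.63% = 0.8657
β_Maddox = 0.241 × 25.15% / 13.63% = 0.4447
β_P = Σ w_i β_i = 0.42×1.3192 + 0.27×0.4814 + 0.08×0.8657 + 0.23×0.4447 = 0.8556
E(R_P) = R_f + β_P × MRP = 1.30% + 0.8556 × 3.21% = 4.05%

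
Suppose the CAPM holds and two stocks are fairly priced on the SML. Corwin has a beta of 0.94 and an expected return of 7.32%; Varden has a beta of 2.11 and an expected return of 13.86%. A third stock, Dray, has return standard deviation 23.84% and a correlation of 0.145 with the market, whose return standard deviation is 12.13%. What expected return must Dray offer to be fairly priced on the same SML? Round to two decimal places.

3.66%

MRP = (13.86% − 7.32%) / (2.11 − 0.94) = 5.5897%
R_f = 7.32% − 0.94 × 5.5897% = 2.0657%
β_Dray = ρ·σ_i/σ_m = 0.145 × 23.84 / 12.13 = 0.2850
E(R_Dray) = R_f + β × MRP = 2.0657% + 0.2850 × 5.5897% = 3.66%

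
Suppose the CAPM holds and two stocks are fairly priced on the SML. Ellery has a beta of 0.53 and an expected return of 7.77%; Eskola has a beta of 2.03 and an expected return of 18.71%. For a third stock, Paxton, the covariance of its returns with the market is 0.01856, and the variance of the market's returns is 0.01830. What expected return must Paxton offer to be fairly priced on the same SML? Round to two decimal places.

11.30%

MRP = (18.71% − 7.77%) / (2.03 − 0.53) = 7.2933%
R_f = 7.77% − 0.53 × 7.2933% = 3.9046%
β_Paxton = Cov / Var(R_m) = 0.01856 / 0.01830 = 1.0142
E(R_Paxton) = R_f + β × MRP = 3.9046% + 1.0142 × 7.2933% = 11.30%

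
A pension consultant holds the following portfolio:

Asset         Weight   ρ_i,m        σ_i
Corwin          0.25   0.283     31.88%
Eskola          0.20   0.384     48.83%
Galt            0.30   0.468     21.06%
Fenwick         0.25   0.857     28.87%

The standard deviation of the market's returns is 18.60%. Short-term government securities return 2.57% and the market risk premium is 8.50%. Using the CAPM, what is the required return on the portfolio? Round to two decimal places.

β_Corwin = 0.283 × 31.88% / 18.60% = 0.4851
β_Eskola = 0.384 × 48.83% / 18.60% = 1.0081
β_Galt = 0.468 × 21.06% / 18.60% = 0.5299
β_Fenwick = 0.857 × 28.87% / 18.60% = 1.3302
β_P = Σ w_i β_i = 0.25×0.4851 + 0.20×1.0081 + 0.30×0.5299 + 0.25×1.3302 = 0.8144
E(R_P) = R_f + β_P × MRP = 2.57% + 0.8144 × 8.50% = 9.49%

9.49%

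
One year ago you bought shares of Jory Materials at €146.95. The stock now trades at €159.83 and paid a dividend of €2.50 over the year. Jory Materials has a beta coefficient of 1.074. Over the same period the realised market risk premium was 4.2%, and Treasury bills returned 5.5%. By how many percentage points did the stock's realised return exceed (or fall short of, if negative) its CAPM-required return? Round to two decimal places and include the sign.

Realised HPR = (P1 + D1 − P0) / P0 = (159.83 + 2.50 − 146.95) / 146.95 = 15.38 / 146.95 = 10.4661%
CAPM required = R_f + β·MRP = 5.5% + 1.074 × 4.2% = 10.0108%
α = realised − required = 10.4661% − 10.0108% = +0.46%

+0.46%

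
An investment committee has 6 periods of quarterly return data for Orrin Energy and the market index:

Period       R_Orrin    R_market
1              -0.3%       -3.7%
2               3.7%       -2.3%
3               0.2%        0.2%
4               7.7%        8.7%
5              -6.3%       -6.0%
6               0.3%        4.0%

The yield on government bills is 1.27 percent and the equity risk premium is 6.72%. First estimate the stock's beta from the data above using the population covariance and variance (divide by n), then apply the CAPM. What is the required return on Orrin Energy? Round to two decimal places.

5.76%

Mean R_i = (-0.3 + 3.7 + 0.2 + 7.7 − 6.3 + 0.3) / 6 = 0.8833%
Mean R_m = (-3.7 − 2.3 + 0.2 + 8.7 − 6.0 + 4.0) / 6 = 0.1500%
Σ(R_i − R̄_i)(R_m − R̄_m) = 97.8350  ⇒  Cov = 97.8350 / 6 = 16.3058
Σ(R_m − R̄_m)² = 146.5750  ⇒  Var(R_m) = 146.5750 / 6 = 24.4292
β = Cov / Var(R_m) = 16.3058 / 24.4292 = 0.6675
E(R) = R_f + β × MRP = 1.27% + 0.6675 × 6.72% = 5.76%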